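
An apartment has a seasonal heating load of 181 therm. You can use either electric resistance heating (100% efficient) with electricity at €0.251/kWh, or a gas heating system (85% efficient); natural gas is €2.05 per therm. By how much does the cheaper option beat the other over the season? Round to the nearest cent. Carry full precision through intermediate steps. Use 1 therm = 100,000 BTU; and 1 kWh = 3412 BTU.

€894.98

Heat load = 181 therm × 100,000 = 18,100,000 BTU
Gas: input = 18,100,000 / 0.85 = 21,294,118 BTU = 212.9 therm → 212.9 × €2.05 = €436.53
Electric: 18,100,000 BTU / 3412 = 5,305 kWh → × €0.251 = €1,331.51
Difference = |€436.53 − €1,331.51| = €894.98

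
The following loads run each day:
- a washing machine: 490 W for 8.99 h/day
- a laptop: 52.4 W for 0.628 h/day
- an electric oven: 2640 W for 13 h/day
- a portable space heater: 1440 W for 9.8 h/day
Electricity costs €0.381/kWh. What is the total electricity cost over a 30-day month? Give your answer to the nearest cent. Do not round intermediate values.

€604.30

washing machine: 490 W × 8.99 h × 30 d = 132,153 Wh = 132.2 kWh
laptop: 52.4 W × 0.628 h × 30 d = 987 Wh = 0.9872 kWh
electric oven: 2640 W × 13 h × 30 d = 1,029,600 Wh = 1,030 kWh
portable space heater: 1440 W × 9.8 h × 30 d = 423,360 Wh = 423.4 kWh
Total energy = 132.2 + 0.9872 + 1,030 + 423.4 = 1,586 kWh
Cost = 1,586 kWh × €0.381 = €604.30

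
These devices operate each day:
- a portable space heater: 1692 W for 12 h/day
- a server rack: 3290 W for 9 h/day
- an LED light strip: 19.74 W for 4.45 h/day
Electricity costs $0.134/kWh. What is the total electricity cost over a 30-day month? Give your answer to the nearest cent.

portable space heater: 1692 W × 12 h × 30 d = 609,120 Wh = 609.1 kWh
server rack: 3290 W × 9 h × 30 d = 888,300 Wh = 888.3 kWh
LED light strip: 19.74 W × 4.45 h × 30 d = 2,635 Wh = 2.635 kWh
Total energy = 609.1 + 888.3 + 2.635 = 1,500 kWh
Cost = 1,500 kWh × $0.134 = $201.01

$201.01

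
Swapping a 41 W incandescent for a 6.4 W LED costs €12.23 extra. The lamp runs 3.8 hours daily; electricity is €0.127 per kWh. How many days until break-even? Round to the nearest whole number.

732 days

Power saved = 41 − 6.4 = 34.6 W
Daily energy saved = 34.6 W × 3.8 h = 131.5 Wh = 0.13148 kWh
Daily savings = 0.13148 × €0.127 = €0.0167
Payback = €12.23 / €0.0167 per day = 732.4 days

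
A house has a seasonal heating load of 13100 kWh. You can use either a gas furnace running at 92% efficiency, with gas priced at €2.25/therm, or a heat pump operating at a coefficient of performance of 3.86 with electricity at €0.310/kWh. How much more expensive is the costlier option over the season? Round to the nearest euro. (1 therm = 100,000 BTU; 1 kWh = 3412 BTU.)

€41

Heat load = 13100 kWh × 3412 = 44,697,200 BTU
Gas: input = 44,697,200 / 0.92 = 48,583,913 BTU = 485.8 therm → 485.8 × €2.25 = €1,093.14
Heat pump: 44,697,200 BTU / 3412 = 13,100 kWh heat; / 3.86 = 3,394 kWh in → × €0.310 = €1,052.07
Difference = |€1,093.14 − €1,052.07| = €41.07 ≈ €41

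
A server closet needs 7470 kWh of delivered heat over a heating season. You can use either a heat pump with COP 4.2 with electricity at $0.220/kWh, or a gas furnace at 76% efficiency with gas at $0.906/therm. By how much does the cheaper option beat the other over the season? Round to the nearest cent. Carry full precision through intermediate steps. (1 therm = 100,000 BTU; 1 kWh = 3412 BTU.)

Heat load = 7470 kWh × 3412 = 25,487,640 BTU
Gas: input = 25,487,640 / 0.76 = 33,536,368 BTU = 335.4 therm → 335.4 × $0.906 = $303.84
Heat pump: 25,487,640 BTU / 3412 = 7,470 kWh heat; / 4.2 = 1,779 kWh in → × $0.220 = $391.29
Difference = |$303.84 − $391.29| = $87.45

$87.45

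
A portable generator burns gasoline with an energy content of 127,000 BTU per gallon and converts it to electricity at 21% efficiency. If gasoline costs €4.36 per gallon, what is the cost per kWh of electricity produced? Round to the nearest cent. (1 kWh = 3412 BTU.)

Electrical output per gallon = 127,000 BTU × 0.21 / 3412 BTU/kWh = 7.817 kWh
Cost per kWh = €4.36 / 7.817 kWh = €0.558

€0.56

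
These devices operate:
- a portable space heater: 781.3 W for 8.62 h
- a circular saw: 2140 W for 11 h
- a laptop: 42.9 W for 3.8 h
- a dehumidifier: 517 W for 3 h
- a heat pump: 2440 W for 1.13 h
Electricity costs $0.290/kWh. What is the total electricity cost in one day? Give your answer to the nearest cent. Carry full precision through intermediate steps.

$10.08

portable space heater: 781.3 W × 8.62 h = 6,735 Wh = 6.735 kWh
circular saw: 2140 W × 11 h = 23,540 Wh = 23.54 kWh
laptop: 42.9 W × 3.8 h = 163 Wh = 0.163 kWh
dehumidifier: 517 W × 3 h = 1,551 Wh = 1.551 kWh
heat pump: 2440 W × 1.13 h = 2,757 Wh = 2.757 kWh
Total energy = 6.735 + 23.54 + 0.163 + 1.551 + 2.757 = 34.75 kWh
Cost = 34.75 kWh × $0.290 = $10.08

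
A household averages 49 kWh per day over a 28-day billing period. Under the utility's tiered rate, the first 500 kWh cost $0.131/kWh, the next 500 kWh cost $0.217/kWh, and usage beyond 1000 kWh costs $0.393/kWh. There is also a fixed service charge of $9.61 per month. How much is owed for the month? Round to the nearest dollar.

Usage = 49 kWh/day × 28 days = 1372 kWh
First 500 kWh × $0.131 = $65.50
Next 500 kWh × $0.217 = $108.50
Remaining 372 kWh × $0.393 = $146.20
Energy charge = $320.20; + service $9.61 = $329.81 ≈ $330

$330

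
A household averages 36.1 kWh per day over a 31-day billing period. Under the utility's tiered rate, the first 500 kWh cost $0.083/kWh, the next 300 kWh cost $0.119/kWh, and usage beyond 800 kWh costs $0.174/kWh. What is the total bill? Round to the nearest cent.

$132.72

Usage = 36.1 kWh/day × 31 days = 1119.1 kWh
First 500 kWh × $0.083 = $41.50
Next 300 kWh × $0.119 = $35.70
Remaining 319.1 kWh × $0.174 = $55.52
Total = $132.72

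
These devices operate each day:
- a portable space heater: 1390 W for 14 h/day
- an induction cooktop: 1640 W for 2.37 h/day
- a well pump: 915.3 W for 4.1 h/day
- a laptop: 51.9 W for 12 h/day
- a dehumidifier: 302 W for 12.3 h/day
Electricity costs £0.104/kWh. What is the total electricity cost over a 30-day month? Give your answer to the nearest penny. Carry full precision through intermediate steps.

£98.08

portable space heater: 1390 W × 14 h × 30 d = 583,800 Wh = 583.8 kWh
induction cooktop: 1640 W × 2.37 h × 30 d = 116,604 Wh = 116.6 kWh
well pump: 915.3 W × 4.1 h × 30 d = 112,582 Wh = 112.6 kWh
laptop: 51.9 W × 12 h × 30 d = 18,684 Wh = 18.68 kWh
dehumidifier: 302 W × 12.3 h × 30 d = 111,438 Wh = 111.4 kWh
Total energy = 583.8 + 116.6 + 112.6 + 18.68 + 111.4 = 943.1 kWh
Cost = 943.1 kWh × £0.104 = £98.08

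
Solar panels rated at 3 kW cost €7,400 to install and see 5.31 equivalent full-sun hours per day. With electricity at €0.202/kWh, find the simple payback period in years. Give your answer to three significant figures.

Daily generation = 3 kW × 5.31 h = 15.93 kWh
Annual generation = 15.93 × 365 = 5814.4 kWh
Annual savings = 5814.4 × €0.202 = €1,174.52
Payback = €7,400 / €1,174.52 = 6.3 years

6.30 years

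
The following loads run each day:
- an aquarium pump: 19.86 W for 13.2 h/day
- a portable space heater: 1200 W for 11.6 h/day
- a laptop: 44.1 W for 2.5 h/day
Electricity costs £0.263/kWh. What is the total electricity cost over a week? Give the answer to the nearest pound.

aquarium pump: 19.86 W × 13.2 h × 7 d = 1,835 Wh = 1.835 kWh
portable space heater: 1200 W × 11.6 h × 7 d = 97,440 Wh = 97.44 kWh
laptop: 44.1 W × 2.5 h × 7 d = 772 Wh = 0.7718 kWh
Total energy = 1.835 + 97.44 + 0.7718 = 100 kWh
Cost = 100 kWh × £0.263 = £26.31 ≈ £26

£26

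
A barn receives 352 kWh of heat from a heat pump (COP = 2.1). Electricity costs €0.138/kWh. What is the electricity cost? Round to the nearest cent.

€23.13

Electrical input = 352 kWh / 2.1 = 167.6 kWh
Cost = 167.6 × €0.138/kWh = €23.13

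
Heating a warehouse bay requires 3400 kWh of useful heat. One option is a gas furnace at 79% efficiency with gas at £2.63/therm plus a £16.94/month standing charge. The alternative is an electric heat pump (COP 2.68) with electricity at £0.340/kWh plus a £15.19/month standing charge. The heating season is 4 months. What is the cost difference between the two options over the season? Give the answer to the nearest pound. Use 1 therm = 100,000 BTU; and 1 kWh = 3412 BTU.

Heat load = 3400 kWh × 3412 = 11,600,800 BTU
Gas: input = 11,600,800 / 0.79 = 14,684,557 BTU = 146.8 therm → 146.8 × £2.63 = £386.20; + 4 × £16.94 standing = £453.96
Heat pump: 11,600,800 BTU / 3412 = 3,400 kWh heat; / 2.68 = 1,269 kWh in → × £0.340 = £431.34; + 4 × £15.19 standing = £492.10
Difference = |£453.96 − £492.10| = £38.14 ≈ £38

£38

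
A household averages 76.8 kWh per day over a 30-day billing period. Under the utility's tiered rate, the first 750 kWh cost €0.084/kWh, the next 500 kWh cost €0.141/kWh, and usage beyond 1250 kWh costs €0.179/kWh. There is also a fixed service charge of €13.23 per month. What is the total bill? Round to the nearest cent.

Usage = 76.8 kWh/day × 30 days = 2304 kWh
First 750 kWh × €0.084 = €63.00
Next 500 kWh × €0.141 = €70.50
Remaining 1054 kWh × €0.179 = €188.67
Energy charge = €322.17; + service €13.23 = €335.40

€335.40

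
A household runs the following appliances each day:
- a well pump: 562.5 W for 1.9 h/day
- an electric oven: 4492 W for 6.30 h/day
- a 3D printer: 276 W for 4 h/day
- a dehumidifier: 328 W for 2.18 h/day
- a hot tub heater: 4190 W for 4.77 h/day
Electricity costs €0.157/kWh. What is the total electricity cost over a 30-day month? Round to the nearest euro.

€241

well pump: 562.5 W × 1.9 h × 30 d = 32,062 Wh = 32.06 kWh
electric oven: 4492 W × 6.30 h × 30 d = 848,988 Wh = 849 kWh
3D printer: 276 W × 4 h × 30 d = 33,120 Wh = 33.12 kWh
dehumidifier: 328 W × 2.18 h × 30 d = 21,451 Wh = 21.45 kWh
hot tub heater: 4190 W × 4.77 h × 30 d = 599,589 Wh = 599.6 kWh
Total energy = 32.06 + 849 + 33.12 + 21.45 + 599.6 = 1,535 kWh
Cost = 1,535 kWh × €0.157 = €241.03 ≈ €241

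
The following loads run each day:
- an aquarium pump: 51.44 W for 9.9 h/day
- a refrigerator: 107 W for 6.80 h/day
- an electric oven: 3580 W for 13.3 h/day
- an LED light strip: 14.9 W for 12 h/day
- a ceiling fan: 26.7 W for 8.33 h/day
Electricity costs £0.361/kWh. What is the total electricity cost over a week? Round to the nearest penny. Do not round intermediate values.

£124.46

aquarium pump: 51.44 W × 9.9 h × 7 d = 3,565 Wh = 3.565 kWh
refrigerator: 107 W × 6.80 h × 7 d = 5,093 Wh = 5.093 kWh
electric oven: 3580 W × 13.3 h × 7 d = 333,298 Wh = 333.3 kWh
LED light strip: 14.9 W × 12 h × 7 d = 1,252 Wh = 1.252 kWh
ceiling fan: 26.7 W × 8.33 h × 7 d = 1,557 Wh = 1.557 kWh
Total energy = 3.565 + 5.093 + 333.3 + 1.252 + 1.557 = 344.8 kWh
Cost = 344.8 kWh × £0.361 = £124.46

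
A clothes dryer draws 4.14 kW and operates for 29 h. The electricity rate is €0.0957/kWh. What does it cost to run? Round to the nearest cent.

Energy = 4140 W × 29 h = 120,060 Wh = 120.1 kWh
Cost = 120.1 kWh × €0.0957/kWh = €11.49

€11.49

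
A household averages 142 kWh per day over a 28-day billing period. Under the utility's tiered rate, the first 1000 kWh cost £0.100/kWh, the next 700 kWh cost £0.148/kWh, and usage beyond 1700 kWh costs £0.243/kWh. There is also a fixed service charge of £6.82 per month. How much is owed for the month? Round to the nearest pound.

Usage = 142 kWh/day × 28 days = 3976 kWh
First 1000 kWh × £0.100 = £100.00
Next 700 kWh × £0.148 = £103.60
Remaining 2276 kWh × £0.243 = £553.07
Energy charge = £756.67; + service £6.82 = £763.49 ≈ £763

£763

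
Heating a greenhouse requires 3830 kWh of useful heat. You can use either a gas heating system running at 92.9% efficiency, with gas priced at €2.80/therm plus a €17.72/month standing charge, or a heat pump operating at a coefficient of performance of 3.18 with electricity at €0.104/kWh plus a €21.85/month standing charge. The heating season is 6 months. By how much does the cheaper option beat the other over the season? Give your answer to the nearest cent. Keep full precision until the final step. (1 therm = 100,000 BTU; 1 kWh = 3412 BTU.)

Heat load = 3830 kWh × 3412 = 13,067,960 BTU
Gas: input = 13,067,960 / 0.929 = 14,066,695 BTU = 140.7 therm → 140.7 × €2.80 = €393.87; + 6 × €17.72 standing = €500.19
Heat pump: 13,067,960 BTU / 3412 = 3,830 kWh heat; / 3.18 = 1,204 kWh in → × €0.104 = €125.26; + 6 × €21.85 standing = €256.36
Difference = |€500.19 − €256.36| = €243.83

€243.83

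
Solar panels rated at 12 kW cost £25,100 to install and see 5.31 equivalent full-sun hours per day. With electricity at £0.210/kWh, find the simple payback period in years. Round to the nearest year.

5 years

Daily generation = 12 kW × 5.31 h = 63.72 kWh
Annual generation = 63.72 × 365 = 23258 kWh
Annual savings = 23258 × £0.210 = £4,884.14
Payback = £25,100 / £4,884.14 = 5.14 years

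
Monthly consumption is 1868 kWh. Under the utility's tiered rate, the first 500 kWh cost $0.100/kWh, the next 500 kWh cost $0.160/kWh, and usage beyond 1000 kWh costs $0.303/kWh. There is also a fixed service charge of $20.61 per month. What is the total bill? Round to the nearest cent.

$413.61

First 500 kWh × $0.100 = $50.00
Next 500 kWh × $0.160 = $80.00
Remaining 868 kWh × $0.303 = $263.00
Energy charge = $393.00; + service $20.61 = $413.61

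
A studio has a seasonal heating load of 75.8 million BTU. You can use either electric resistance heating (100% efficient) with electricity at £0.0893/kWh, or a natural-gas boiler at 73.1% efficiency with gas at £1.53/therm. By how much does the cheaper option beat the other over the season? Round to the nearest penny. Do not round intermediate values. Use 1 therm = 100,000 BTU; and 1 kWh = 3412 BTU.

Heat load = 75.8 × 10⁶ BTU = 75,800,000 BTU
Gas: input = 75,800,000 / 0.731 = 103,693,570 BTU = 1,037 therm → 1,037 × £1.53 = £1,586.51
Electric: 75,800,000 BTU / 3412 = 22,220 kWh → × £0.0893 = £1,983.86
Difference = |£1,586.51 − £1,983.86| = £397.35

£397.35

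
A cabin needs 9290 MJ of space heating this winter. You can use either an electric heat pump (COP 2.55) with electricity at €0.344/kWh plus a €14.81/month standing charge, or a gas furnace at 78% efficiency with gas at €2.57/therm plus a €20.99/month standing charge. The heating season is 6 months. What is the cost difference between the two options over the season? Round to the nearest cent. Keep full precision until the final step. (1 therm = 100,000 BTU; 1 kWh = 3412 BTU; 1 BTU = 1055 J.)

Heat load = 9290 MJ = 9,290,000,000 J / 1055 = 8,805,687 BTU
Gas: input = 8,805,687 / 0.78 = 11,289,343 BTU = 112.9 therm → 112.9 × €2.57 = €290.14; + 6 × €20.99 standing = €416.08
Heat pump: 8,805,687 BTU / 3412 = 2,581 kWh heat; / 2.55 = 1,012 kWh in → × €0.344 = €348.15; + 6 × €14.81 standing = €437.01
Difference = |€416.08 − €437.01| = €20.94

€20.94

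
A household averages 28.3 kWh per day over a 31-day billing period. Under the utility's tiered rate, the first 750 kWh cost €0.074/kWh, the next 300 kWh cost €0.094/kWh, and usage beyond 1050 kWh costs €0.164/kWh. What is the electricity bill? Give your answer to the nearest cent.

Usage = 28.3 kWh/day × 31 days = 877.3 kWh
First 750 kWh × €0.074 = €55.50
Next 127.3 kWh × €0.094 = €11.97
Remaining tier: 0 kWh (not reached)
Total = €67.47

€67.47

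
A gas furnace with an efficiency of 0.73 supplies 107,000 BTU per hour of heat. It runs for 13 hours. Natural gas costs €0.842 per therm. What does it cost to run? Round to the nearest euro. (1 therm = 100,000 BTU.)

€16

Heat delivered = 107,000 BTU/h × 13 h = 1,391,000 BTU
Gas input = 1,391,000 / 0.73 = 1,905,479 BTU
= 1,905,479 / 100,000 = 19.05 therm
Cost = 19.05 × €0.842/therm = €16.04 ≈ €16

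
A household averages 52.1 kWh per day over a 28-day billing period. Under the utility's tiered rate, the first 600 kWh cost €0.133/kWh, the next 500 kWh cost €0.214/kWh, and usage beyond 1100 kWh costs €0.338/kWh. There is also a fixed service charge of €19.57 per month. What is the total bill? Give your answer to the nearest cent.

€327.64

Usage = 52.1 kWh/day × 28 days = 1458.8 kWh
First 600 kWh × €0.133 = €79.80
Next 500 kWh × €0.214 = €107.00
Remaining 358.8 kWh × €0.338 = €121.27
Energy charge = €308.07; + service €19.57 = €327.64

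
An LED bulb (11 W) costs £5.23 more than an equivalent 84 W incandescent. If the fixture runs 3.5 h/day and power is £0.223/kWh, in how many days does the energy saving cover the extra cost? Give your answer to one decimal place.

91.8 days

Power saved = 84 − 11 = 73 W
Daily energy saved = 73 W × 3.5 h = 255.5 Wh = 0.2555 kWh
Daily savings = 0.2555 × £0.223 = £0.0570
Payback = £5.23 / £0.0570 per day = 91.79 days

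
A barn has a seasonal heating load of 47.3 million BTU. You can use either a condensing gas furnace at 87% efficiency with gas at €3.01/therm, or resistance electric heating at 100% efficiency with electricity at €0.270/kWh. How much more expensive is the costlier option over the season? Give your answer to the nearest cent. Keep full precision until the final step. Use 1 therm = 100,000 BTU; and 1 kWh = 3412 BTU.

Heat load = 47.3 × 10⁶ BTU = 47,300,000 BTU
Gas: input = 47,300,000 / 0.87 = 54,367,816 BTU = 543.7 therm → 543.7 × €3.01 = €1,636.47
Electric: 47,300,000 BTU / 3412 = 13,860 kWh → × €0.270 = €3,742.97
Difference = |€1,636.47 − €3,742.97| = €2,106.49

€2106.49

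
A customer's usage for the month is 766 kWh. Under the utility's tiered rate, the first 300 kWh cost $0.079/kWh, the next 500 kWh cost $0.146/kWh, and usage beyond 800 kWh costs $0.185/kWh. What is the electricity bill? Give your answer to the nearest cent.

First 300 kWh × $0.079 = $23.70
Next 466 kWh × $0.146 = $68.04
Remaining tier: 0 kWh (not reached)
Total = $91.74

$91.74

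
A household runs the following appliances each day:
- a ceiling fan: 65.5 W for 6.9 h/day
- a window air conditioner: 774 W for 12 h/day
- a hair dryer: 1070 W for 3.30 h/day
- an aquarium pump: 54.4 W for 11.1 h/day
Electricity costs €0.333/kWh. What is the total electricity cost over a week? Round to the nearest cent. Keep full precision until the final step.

€32.34

ceiling fan: 65.5 W × 6.9 h × 7 d = 3,164 Wh = 3.164 kWh
window air conditioner: 774 W × 12 h × 7 d = 65,016 Wh = 65.02 kWh
hair dryer: 1070 W × 3.30 h × 7 d = 24,717 Wh = 24.72 kWh
aquarium pump: 54.4 W × 11.1 h × 7 d = 4,227 Wh = 4.227 kWh
Total energy = 3.164 + 65.02 + 24.72 + 4.227 = 97.12 kWh
Cost = 97.12 kWh × €0.333 = €32.34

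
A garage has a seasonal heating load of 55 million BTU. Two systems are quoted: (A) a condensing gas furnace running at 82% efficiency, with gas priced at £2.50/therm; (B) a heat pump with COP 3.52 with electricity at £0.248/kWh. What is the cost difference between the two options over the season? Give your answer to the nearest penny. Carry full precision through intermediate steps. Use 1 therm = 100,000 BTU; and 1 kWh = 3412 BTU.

Heat load = 55 × 10⁶ BTU = 55,000,000 BTU
Gas: input = 55,000,000 / 0.82 = 67,073,171 BTU = 670.7 therm → 670.7 × £2.50 = £1,676.83
Heat pump: 55,000,000 BTU / 3412 = 16,120 kWh heat; / 3.52 = 4,579 kWh in → × £0.248 = £1,135.70
Difference = |£1,676.83 − £1,135.70| = £541.13

£541.13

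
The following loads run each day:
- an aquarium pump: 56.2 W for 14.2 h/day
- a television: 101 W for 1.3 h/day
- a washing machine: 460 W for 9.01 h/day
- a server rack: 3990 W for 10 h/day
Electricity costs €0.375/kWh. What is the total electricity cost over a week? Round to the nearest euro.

aquarium pump: 56.2 W × 14.2 h × 7 d = 5,586 Wh = 5.586 kWh
television: 101 W × 1.3 h × 7 d = 919 Wh = 0.9191 kWh
washing machine: 460 W × 9.01 h × 7 d = 29,012 Wh = 29.01 kWh
server rack: 3990 W × 10 h × 7 d = 279,300 Wh = 279.3 kWh
Total energy = 5.586 + 0.9191 + 29.01 + 279.3 = 314.8 kWh
Cost = 314.8 kWh × €0.375 = €118.06 ≈ €118

€118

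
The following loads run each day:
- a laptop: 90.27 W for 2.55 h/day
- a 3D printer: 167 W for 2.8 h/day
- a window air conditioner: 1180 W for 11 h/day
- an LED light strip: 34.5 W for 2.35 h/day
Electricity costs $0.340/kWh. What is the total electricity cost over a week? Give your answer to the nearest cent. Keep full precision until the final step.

$32.75

laptop: 90.27 W × 2.55 h × 7 d = 1,611 Wh = 1.611 kWh
3D printer: 167 W × 2.8 h × 7 d = 3,273 Wh = 3.273 kWh
window air conditioner: 1180 W × 11 h × 7 d = 90,860 Wh = 90.86 kWh
LED light strip: 34.5 W × 2.35 h × 7 d = 568 Wh = 0.5675 kWh
Total energy = 1.611 + 3.273 + 90.86 + 0.5675 = 96.31 kWh
Cost = 96.31 kWh × $0.340 = $32.75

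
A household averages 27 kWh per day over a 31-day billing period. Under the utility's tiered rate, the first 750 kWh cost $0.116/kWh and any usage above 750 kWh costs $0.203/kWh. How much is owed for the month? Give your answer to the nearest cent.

Usage = 27 kWh/day × 31 days = 837 kWh
First 750 kWh × $0.116 = $87.00
Remaining 87 kWh × $0.203 = $17.66
Total = $104.66

$104.66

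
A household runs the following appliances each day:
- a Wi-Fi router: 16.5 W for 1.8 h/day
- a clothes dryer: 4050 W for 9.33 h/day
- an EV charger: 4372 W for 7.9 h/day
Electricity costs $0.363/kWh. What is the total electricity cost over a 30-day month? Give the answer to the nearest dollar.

Wi-Fi router: 16.5 W × 1.8 h × 30 d = 891 Wh = 0.891 kWh
clothes dryer: 4050 W × 9.33 h × 30 d = 1,133,595 Wh = 1,134 kWh
EV charger: 4372 W × 7.9 h × 30 d = 1,036,164 Wh = 1,036 kWh
Total energy = 0.891 + 1,134 + 1,036 = 2,171 kWh
Cost = 2,171 kWh × $0.363 = $787.95 ≈ $788

$788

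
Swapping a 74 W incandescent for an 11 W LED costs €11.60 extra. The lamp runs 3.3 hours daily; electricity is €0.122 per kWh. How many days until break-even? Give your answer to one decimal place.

457.3 days

Power saved = 74 − 11 = 63 W
Daily energy saved = 63 W × 3.3 h = 207.9 Wh = 0.2079 kWh
Daily savings = 0.2079 × €0.122 = €0.0254
Payback = €11.60 / €0.0254 per day = 457.3 days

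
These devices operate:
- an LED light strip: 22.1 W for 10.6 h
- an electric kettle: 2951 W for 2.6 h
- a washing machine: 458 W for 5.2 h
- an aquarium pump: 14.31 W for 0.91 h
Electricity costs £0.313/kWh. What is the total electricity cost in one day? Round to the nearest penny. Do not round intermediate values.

LED light strip: 22.1 W × 10.6 h = 234 Wh = 0.2343 kWh
electric kettle: 2951 W × 2.6 h = 7,673 Wh = 7.673 kWh
washing machine: 458 W × 5.2 h = 2,382 Wh = 2.382 kWh
aquarium pump: 14.31 W × 0.91 h = 13 Wh = 0.01302 kWh
Total energy = 0.2343 + 7.673 + 2.382 + 0.01302 = 10.3 kWh
Cost = 10.3 kWh × £0.313 = £3.22

£3.22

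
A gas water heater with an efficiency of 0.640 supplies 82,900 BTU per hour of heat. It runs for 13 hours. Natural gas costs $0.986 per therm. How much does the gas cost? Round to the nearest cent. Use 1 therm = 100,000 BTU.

Heat delivered = 82,900 BTU/h × 13 h = 1,077,700 BTU
Gas input = 1,077,700 / 0.640 = 1,683,906 BTU
= 1,683,906 / 100,000 = 16.84 therm
Cost = 16.84 × $0.986/therm = $16.60

$16.60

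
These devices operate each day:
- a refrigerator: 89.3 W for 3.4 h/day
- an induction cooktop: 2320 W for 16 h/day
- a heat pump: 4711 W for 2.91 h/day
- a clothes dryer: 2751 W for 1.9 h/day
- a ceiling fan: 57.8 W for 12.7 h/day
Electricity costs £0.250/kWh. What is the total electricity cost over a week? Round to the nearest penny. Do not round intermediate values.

refrigerator: 89.3 W × 3.4 h × 7 d = 2,125 Wh = 2.125 kWh
induction cooktop: 2320 W × 16 h × 7 d = 259,840 Wh = 259.8 kWh
heat pump: 4711 W × 2.91 h × 7 d = 95,963 Wh = 95.96 kWh
clothes dryer: 2751 W × 1.9 h × 7 d = 36,588 Wh = 36.59 kWh
ceiling fan: 57.8 W × 12.7 h × 7 d = 5,138 Wh = 5.138 kWh
Total energy = 2.125 + 259.8 + 95.96 + 36.59 + 5.138 = 399.7 kWh
Cost = 399.7 kWh × £0.250 = £99.91

£99.91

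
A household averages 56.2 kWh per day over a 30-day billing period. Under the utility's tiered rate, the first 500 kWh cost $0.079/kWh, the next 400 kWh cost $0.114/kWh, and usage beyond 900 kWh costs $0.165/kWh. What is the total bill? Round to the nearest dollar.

$215

Usage = 56.2 kWh/day × 30 days = 1686 kWh
First 500 kWh × $0.079 = $39.50
Next 400 kWh × $0.114 = $45.60
Remaining 786 kWh × $0.165 = $129.69
Total = $214.79 ≈ $215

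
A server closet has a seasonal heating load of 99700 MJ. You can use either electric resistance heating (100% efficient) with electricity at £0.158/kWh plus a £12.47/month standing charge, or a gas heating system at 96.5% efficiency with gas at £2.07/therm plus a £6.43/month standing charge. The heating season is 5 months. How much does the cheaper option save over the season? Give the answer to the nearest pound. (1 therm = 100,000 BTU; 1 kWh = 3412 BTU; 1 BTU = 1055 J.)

£2379

Heat load = 99700 MJ = 99,700,000,000 J / 1055 = 94,502,370 BTU
Gas: input = 94,502,370 / 0.965 = 97,929,917 BTU = 979.3 therm → 979.3 × £2.07 = £2,027.15; + 5 × £6.43 standing = £2,059.30
Electric: 94,502,370 BTU / 3412 = 27,700 kWh → × £0.158 = £4,376.14; + 5 × £12.47 standing = £4,438.49
Difference = |£2,059.30 − £4,438.49| = £2,379.19 ≈ £2379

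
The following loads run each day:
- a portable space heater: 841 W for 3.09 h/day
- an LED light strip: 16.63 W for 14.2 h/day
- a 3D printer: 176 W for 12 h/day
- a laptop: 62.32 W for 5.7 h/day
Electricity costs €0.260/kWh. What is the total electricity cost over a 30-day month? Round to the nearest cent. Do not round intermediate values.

€41.36

portable space heater: 841 W × 3.09 h × 30 d = 77,961 Wh = 77.96 kWh
LED light strip: 16.63 W × 14.2 h × 30 d = 7,084 Wh = 7.084 kWh
3D printer: 176 W × 12 h × 30 d = 63,360 Wh = 63.36 kWh
laptop: 62.32 W × 5.7 h × 30 d = 10,657 Wh = 10.66 kWh
Total energy = 77.96 + 7.084 + 63.36 + 10.66 = 159.1 kWh
Cost = 159.1 kWh × €0.260 = €41.36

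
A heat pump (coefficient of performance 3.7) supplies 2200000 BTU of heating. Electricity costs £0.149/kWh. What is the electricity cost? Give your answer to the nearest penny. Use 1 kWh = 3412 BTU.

Heat delivered = 2,200,000 BTU / 3412 = 644.8 kWh
Electrical input = 644.8 kWh / 3.7 = 174.3 kWh
Cost = 174.3 × £0.149/kWh = £25.97

£25.97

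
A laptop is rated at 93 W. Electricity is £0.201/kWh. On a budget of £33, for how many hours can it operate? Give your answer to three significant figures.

Energy budget = £33 / £0.201 per kWh = 164.2 kWh = 164,179 Wh
Runtime = 164,179 Wh / 93 W = 1,765 h

1770 h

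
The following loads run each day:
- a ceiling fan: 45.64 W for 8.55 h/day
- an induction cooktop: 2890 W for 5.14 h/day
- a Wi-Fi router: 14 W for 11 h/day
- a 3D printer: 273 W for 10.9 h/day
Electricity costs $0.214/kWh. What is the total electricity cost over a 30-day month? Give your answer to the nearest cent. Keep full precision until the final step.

$117.96

ceiling fan: 45.64 W × 8.55 h × 30 d = 11,707 Wh = 11.71 kWh
induction cooktop: 2890 W × 5.14 h × 30 d = 445,638 Wh = 445.6 kWh
Wi-Fi router: 14 W × 11 h × 30 d = 4,620 Wh = 4.62 kWh
3D printer: 273 W × 10.9 h × 30 d = 89,271 Wh = 89.27 kWh
Total energy = 11.71 + 445.6 + 4.62 + 89.27 = 551.2 kWh
Cost = 551.2 kWh × $0.214 = $117.96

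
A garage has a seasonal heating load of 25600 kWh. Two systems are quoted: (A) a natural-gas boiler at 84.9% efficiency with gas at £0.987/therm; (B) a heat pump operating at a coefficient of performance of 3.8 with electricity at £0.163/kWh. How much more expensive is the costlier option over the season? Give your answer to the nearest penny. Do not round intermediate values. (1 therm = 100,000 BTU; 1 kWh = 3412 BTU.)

Heat load = 25600 kWh × 3412 = 87,347,200 BTU
Gas: input = 87,347,200 / 0.849 = 102,882,450 BTU = 1,029 therm → 1,029 × £0.987 = £1,015.45
Heat pump: 87,347,200 BTU / 3412 = 25,600 kWh heat; / 3.8 = 6,737 kWh in → × £0.163 = £1,098.11
Difference = |£1,015.45 − £1,098.11| = £82.66

£82.66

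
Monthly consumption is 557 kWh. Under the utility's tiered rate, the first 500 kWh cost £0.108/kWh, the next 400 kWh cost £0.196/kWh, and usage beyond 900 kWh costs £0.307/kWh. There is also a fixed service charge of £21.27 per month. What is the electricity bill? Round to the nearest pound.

First 500 kWh × £0.108 = £54.00
Next 57 kWh × £0.196 = £11.17
Remaining tier: 0 kWh (not reached)
Energy charge = £65.17; + service £21.27 = £86.44 ≈ £86

£86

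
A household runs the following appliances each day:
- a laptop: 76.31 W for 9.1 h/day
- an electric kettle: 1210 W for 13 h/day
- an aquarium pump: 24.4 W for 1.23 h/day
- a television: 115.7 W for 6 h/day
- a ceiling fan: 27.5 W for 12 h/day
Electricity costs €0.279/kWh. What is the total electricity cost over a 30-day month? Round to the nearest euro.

laptop: 76.31 W × 9.1 h × 30 d = 20,833 Wh = 20.83 kWh
electric kettle: 1210 W × 13 h × 30 d = 471,900 Wh = 471.9 kWh
aquarium pump: 24.4 W × 1.23 h × 30 d = 900 Wh = 0.9004 kWh
television: 115.7 W × 6 h × 30 d = 20,826 Wh = 20.83 kWh
ceiling fan: 27.5 W × 12 h × 30 d = 9,900 Wh = 9.9 kWh
Total energy = 20.83 + 471.9 + 0.9004 + 20.83 + 9.9 = 524.4 kWh
Cost = 524.4 kWh × €0.279 = €146.30 ≈ €146

€146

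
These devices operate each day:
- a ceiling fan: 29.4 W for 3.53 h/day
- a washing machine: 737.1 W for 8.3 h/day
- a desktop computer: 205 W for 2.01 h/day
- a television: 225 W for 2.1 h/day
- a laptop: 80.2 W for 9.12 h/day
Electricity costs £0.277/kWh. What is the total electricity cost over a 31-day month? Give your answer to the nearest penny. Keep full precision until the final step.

£67.30

ceiling fan: 29.4 W × 3.53 h × 31 d = 3,217 Wh = 3.217 kWh
washing machine: 737.1 W × 8.3 h × 31 d = 189,656 Wh = 189.7 kWh
desktop computer: 205 W × 2.01 h × 31 d = 12,774 Wh = 12.77 kWh
television: 225 W × 2.1 h × 31 d = 14,648 Wh = 14.65 kWh
laptop: 80.2 W × 9.12 h × 31 d = 22,674 Wh = 22.67 kWh
Total energy = 3.217 + 189.7 + 12.77 + 14.65 + 22.67 = 243 kWh
Cost = 243 kWh × £0.277 = £67.30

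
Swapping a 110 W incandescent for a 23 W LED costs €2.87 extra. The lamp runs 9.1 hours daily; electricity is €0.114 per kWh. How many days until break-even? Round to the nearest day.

Power saved = 110 − 23 = 87 W
Daily energy saved = 87 W × 9.1 h = 791.7 Wh = 0.7917 kWh
Daily savings = 0.7917 × €0.114 = €0.0903
Payback = €2.87 / €0.0903 per day = 31.8 days

32 days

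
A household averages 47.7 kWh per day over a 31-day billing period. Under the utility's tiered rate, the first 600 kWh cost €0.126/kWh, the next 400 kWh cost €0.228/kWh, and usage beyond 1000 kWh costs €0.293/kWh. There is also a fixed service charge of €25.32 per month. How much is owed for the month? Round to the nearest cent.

Usage = 47.7 kWh/day × 31 days = 1478.7 kWh
First 600 kWh × €0.126 = €75.60
Next 400 kWh × €0.228 = €91.20
Remaining 478.7 kWh × €0.293 = €140.26
Energy charge = €307.06; + service €25.32 = €332.38

€332.38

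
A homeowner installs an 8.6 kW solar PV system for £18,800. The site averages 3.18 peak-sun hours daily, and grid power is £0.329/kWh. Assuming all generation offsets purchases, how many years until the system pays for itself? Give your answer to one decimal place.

Daily generation = 8.6 kW × 3.18 h = 27.35 kWh
Annual generation = 27.35 × 365 = 9982 kWh
Annual savings = 9982 × £0.329 = £3,284.08
Payback = £18,800 / £3,284.08 = 5.72 years

5.7 years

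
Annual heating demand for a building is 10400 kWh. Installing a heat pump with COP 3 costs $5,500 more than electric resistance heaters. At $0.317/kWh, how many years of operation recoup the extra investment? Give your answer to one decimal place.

Resistance: 10400 kWh × $0.317 = $3,296.80/yr
Heat pump: 10400 / 3 = 3467 kWh in → × $0.317 = $1,098.93/yr
Annual savings = $2,197.87
Payback = $5,500 / $2,197.87 = 2.5 years

2.5 years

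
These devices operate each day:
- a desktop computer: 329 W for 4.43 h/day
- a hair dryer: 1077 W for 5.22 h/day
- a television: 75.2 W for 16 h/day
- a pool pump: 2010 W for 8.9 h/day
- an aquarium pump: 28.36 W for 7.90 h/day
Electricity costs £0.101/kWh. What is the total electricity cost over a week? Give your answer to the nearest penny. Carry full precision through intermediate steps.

£18.66

desktop computer: 329 W × 4.43 h × 7 d = 10,202 Wh = 10.2 kWh
hair dryer: 1077 W × 5.22 h × 7 d = 39,354 Wh = 39.35 kWh
television: 75.2 W × 16 h × 7 d = 8,422 Wh = 8.422 kWh
pool pump: 2010 W × 8.9 h × 7 d = 125,223 Wh = 125.2 kWh
aquarium pump: 28.36 W × 7.90 h × 7 d = 1,568 Wh = 1.568 kWh
Total energy = 10.2 + 39.35 + 8.422 + 125.2 + 1.568 = 184.8 kWh
Cost = 184.8 kWh × £0.101 = £18.66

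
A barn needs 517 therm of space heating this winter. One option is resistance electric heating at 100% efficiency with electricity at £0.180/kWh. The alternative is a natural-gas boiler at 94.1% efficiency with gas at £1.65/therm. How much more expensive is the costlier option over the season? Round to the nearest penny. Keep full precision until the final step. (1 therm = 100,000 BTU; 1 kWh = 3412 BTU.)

£1820.90

Heat load = 517 therm × 100,000 = 51,700,000 BTU
Gas: input = 51,700,000 / 0.941 = 54,941,552 BTU = 549.4 therm → 549.4 × £1.65 = £906.54
Electric: 51,700,000 BTU / 3412 = 15,150 kWh → × £0.180 = £2,727.43
Difference = |£906.54 − £2,727.43| = £1,820.90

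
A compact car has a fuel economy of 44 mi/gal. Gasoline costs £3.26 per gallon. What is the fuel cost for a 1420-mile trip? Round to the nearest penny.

£105.21

Fuel = 1420 mi / 44 mpg = 32.27 gal
Cost = 32.27 gal × £3.26/gal = £105.21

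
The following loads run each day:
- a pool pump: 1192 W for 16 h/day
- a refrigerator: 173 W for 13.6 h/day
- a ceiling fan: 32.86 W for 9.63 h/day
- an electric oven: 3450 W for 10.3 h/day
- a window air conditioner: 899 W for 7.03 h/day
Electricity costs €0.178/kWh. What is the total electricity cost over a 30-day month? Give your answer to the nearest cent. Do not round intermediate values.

pool pump: 1192 W × 16 h × 30 d = 572,160 Wh = 572.2 kWh
refrigerator: 173 W × 13.6 h × 30 d = 70,584 Wh = 70.58 kWh
ceiling fan: 32.86 W × 9.63 h × 30 d = 9,493 Wh = 9.493 kWh
electric oven: 3450 W × 10.3 h × 30 d = 1,066,050 Wh = 1,066 kWh
window air conditioner: 899 W × 7.03 h × 30 d = 189,599 Wh = 189.6 kWh
Total energy = 572.2 + 70.58 + 9.493 + 1,066 + 189.6 = 1,908 kWh
Cost = 1,908 kWh × €0.178 = €339.60

€339.60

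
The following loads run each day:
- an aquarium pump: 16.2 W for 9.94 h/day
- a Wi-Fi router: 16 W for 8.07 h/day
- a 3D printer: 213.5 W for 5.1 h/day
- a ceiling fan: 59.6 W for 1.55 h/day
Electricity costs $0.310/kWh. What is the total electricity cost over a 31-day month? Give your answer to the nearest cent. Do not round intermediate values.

aquarium pump: 16.2 W × 9.94 h × 31 d = 4,992 Wh = 4.992 kWh
Wi-Fi router: 16 W × 8.07 h × 31 d = 4,003 Wh = 4.003 kWh
3D printer: 213.5 W × 5.1 h × 31 d = 33,754 Wh = 33.75 kWh
ceiling fan: 59.6 W × 1.55 h × 31 d = 2,864 Wh = 2.864 kWh
Total energy = 4.992 + 4.003 + 33.75 + 2.864 = 45.61 kWh
Cost = 45.61 kWh × $0.310 = $14.14

$14.14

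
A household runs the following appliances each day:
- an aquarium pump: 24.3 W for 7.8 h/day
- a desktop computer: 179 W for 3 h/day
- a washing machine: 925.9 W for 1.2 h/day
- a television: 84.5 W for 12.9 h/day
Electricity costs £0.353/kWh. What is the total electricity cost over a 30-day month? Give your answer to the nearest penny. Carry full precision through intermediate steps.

£31.00

aquarium pump: 24.3 W × 7.8 h × 30 d = 5,686 Wh = 5.686 kWh
desktop computer: 179 W × 3 h × 30 d = 16,110 Wh = 16.11 kWh
washing machine: 925.9 W × 1.2 h × 30 d = 33,332 Wh = 33.33 kWh
television: 84.5 W × 12.9 h × 30 d = 32,702 Wh = 32.7 kWh
Total energy = 5.686 + 16.11 + 33.33 + 32.7 = 87.83 kWh
Cost = 87.83 kWh × £0.353 = £31.00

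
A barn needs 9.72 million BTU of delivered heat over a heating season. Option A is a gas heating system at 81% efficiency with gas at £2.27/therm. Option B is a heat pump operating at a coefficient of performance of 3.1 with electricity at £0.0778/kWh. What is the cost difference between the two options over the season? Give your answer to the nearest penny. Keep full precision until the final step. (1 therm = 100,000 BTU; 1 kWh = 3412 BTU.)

£200.91

Heat load = 9.72 × 10⁶ BTU = 9,720,000 BTU
Gas: input = 9,720,000 / 0.810 = 12,000,000 BTU = 120 therm → 120 × £2.27 = £272.40
Heat pump: 9,720,000 BTU / 3412 = 2,849 kWh heat; / 3.1 = 919 kWh in → × £0.0778 = £71.49
Difference = |£272.40 − £71.49| = £200.91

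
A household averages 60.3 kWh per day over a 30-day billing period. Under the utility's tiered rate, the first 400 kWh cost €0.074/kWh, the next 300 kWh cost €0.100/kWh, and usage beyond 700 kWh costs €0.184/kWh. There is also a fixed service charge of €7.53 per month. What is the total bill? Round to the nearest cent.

€271.19

Usage = 60.3 kWh/day × 30 days = 1809 kWh
First 400 kWh × €0.074 = €29.60
Next 300 kWh × €0.100 = €30.00
Remaining 1109 kWh × €0.184 = €204.06
Energy charge = €263.66; + service €7.53 = €271.19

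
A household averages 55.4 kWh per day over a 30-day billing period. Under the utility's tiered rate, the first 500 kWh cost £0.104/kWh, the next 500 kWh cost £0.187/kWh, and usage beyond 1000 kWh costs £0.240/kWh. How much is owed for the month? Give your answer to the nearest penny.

Usage = 55.4 kWh/day × 30 days = 1662 kWh
First 500 kWh × £0.104 = £52.00
Next 500 kWh × £0.187 = £93.50
Remaining 662 kWh × £0.240 = £158.88
Total = £304.38

£304.38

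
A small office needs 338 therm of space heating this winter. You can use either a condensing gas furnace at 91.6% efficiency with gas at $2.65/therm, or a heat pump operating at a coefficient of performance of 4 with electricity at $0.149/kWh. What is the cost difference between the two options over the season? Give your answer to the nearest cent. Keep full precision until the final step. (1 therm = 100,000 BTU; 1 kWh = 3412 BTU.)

Heat load = 338 therm × 100,000 = 33,800,000 BTU
Gas: input = 33,800,000 / 0.916 = 36,899,563 BTU = 369 therm → 369 × $2.65 = $977.84
Heat pump: 33,800,000 BTU / 3412 = 9,906 kWh heat; / 4 = 2,477 kWh in → × $0.149 = $369.01
Difference = |$977.84 − $369.01| = $608.83

$608.83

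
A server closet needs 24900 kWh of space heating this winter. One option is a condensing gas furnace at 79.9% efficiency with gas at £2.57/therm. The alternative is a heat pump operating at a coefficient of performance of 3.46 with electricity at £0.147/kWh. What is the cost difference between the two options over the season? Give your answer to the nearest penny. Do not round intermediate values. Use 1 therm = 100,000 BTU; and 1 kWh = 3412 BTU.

Heat load = 24900 kWh × 3412 = 84,958,800 BTU
Gas: input = 84,958,800 / 0.799 = 106,331,414 BTU = 1,063 therm → 1,063 × £2.57 = £2,732.72
Heat pump: 84,958,800 BTU / 3412 = 24,900 kWh heat; / 3.46 = 7,197 kWh in → × £0.147 = £1,057.89
Difference = |£2,732.72 − £1,057.89| = £1,674.83

£1674.83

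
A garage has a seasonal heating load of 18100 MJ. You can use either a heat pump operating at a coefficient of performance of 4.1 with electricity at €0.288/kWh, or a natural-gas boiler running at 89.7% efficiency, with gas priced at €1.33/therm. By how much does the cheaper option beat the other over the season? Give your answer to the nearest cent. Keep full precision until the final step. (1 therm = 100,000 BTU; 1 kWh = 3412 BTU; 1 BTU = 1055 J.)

€98.82

Heat load = 18100 MJ = 18,100,000,000 J / 1055 = 17,156,398 BTU
Gas: input = 17,156,398 / 0.897 = 19,126,419 BTU = 191.3 therm → 191.3 × €1.33 = €254.38
Heat pump: 17,156,398 BTU / 3412 = 5,028 kWh heat; / 4.1 = 1,226 kWh in → × €0.288 = €353.20
Difference = |€254.38 − €353.20| = €98.82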